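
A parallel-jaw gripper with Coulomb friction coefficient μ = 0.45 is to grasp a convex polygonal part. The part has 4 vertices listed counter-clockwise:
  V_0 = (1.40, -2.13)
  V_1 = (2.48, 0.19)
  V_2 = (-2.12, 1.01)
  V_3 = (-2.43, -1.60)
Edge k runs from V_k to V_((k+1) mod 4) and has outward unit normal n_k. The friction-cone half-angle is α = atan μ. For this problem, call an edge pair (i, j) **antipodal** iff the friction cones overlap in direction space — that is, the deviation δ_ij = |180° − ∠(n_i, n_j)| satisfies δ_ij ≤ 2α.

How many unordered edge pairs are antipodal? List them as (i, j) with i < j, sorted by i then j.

α = atan 0.45 = 24.23°;  2α = 48.46°
n_0 = (+0.9066, -0.4220)
n_1 = (+0.1755, +0.9845)
n_2 = (-0.9930, +0.1179)
n_3 = (-0.1371, -0.9906)
  (0,1): δ = 75.14°  ·
  (0,2): δ = 18.19°  ✓
  (0,3): δ = 107.08°  ·
  (1,2): δ = 86.67°  ·
  (1,3): δ = 2.23°  ✓
  (2,3): δ = 91.11°  ·
antipodal pairs: 2

count = 2; pairs: (0,2), (1,3)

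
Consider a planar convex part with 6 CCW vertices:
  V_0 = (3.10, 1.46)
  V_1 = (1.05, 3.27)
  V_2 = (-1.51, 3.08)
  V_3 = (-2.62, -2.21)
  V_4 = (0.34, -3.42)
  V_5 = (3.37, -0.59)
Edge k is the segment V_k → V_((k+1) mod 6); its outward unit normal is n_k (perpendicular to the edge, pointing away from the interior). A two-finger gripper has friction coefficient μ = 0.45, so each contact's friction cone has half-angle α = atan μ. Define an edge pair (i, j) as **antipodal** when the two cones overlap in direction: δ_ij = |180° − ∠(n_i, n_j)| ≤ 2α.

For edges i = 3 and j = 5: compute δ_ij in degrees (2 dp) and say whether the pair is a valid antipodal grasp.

δ = 60.26°, invalid

α = atan 0.45 = 24.23°;  2α = 48.46°
edge 3: e_3 = (+2.96, -1.21);  n_3 = (-0.3784, -0.9256)
edge 5: e_5 = (-0.27, +2.05);  n_5 = (+0.9914, +0.1306)
∠(n_3, n_5) = 119.74°
δ = |180° − 119.74°| = 60.26°
60.26° > 2α = 48.46°  →  invalid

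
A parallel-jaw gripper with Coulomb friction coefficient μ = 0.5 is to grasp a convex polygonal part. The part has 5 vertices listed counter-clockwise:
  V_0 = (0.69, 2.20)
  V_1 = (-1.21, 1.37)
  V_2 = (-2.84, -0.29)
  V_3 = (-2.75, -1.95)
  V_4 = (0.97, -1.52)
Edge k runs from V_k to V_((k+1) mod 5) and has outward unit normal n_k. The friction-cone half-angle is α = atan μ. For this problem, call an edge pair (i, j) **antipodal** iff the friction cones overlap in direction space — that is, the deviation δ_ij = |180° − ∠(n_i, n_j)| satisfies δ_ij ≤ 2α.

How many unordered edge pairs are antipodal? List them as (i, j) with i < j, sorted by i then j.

count = 4; pairs: (0,3), (1,3), (1,4), (2,4)

α = atan 0.5 = 26.57°;  2α = 53.13°
n_0 = (-0.4003, +0.9164)
n_1 = (-0.7135, +0.7006)
n_2 = (-0.9985, -0.0541)
n_3 = (+0.1148, -0.9934)
n_4 = (+0.9972, +0.0751)
  (0,1): δ = 158.08°  ·
  (0,2): δ = 110.49°  ·
  (0,3): δ = 17.00°  ✓
  (0,4): δ = 70.71°  ·
  (1,2): δ = 132.42°  ·
  (1,3): δ = 38.93°  ✓
  (1,4): δ = 48.78°  ✓
  (2,3): δ = 86.51°  ·
  (2,4): δ = 1.20°  ✓
  (3,4): δ = 92.29°  ·
antipodal pairs: 4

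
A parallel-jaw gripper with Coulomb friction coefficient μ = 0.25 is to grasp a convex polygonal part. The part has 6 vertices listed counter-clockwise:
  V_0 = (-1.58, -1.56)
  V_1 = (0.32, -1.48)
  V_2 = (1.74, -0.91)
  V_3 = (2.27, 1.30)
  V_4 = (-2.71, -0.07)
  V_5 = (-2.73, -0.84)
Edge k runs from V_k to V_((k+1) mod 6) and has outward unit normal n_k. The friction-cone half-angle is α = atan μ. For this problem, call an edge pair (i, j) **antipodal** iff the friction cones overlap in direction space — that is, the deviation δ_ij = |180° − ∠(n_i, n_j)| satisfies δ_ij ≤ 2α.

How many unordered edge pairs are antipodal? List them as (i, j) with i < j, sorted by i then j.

α = atan 0.25 = 14.04°;  2α = 28.07°
n_0 = (+0.0421, -0.9991)
n_1 = (+0.3725, -0.9280)
n_2 = (+0.9724, -0.2332)
n_3 = (-0.2652, +0.9642)
n_4 = (-0.9997, +0.0260)
n_5 = (-0.5307, -0.8476)
  (0,1): δ = 160.54°  ·
  (0,2): δ = 105.90°  ·
  (0,3): δ = 12.97°  ✓
  (0,4): δ = 86.10°  ·
  (0,5): δ = 145.54°  ·
  (1,2): δ = 125.36°  ·
  (1,3): δ = 6.49°  ✓
  (1,4): δ = 66.64°  ·
  (1,5): δ = 126.08°  ·
  (2,3): δ = 61.13°  ·
  (2,4): δ = 12.00°  ✓
  (2,5): δ = 71.44°  ·
  (3,4): δ = 106.87°  ·
  (3,5): δ = 47.43°  ·
  (4,5): δ = 120.56°  ·
antipodal pairs: 3

count = 3; pairs: (0,3), (1,3), (2,4)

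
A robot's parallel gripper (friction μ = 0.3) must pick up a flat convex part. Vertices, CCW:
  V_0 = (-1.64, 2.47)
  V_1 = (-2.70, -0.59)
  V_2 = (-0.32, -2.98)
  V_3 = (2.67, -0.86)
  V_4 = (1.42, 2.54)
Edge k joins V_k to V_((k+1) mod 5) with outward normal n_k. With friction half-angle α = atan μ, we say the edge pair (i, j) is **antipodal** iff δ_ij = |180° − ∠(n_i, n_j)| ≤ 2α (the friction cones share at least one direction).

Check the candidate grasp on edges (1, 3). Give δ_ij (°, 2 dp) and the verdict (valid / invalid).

α = atan 0.3 = 16.70°;  2α = 33.40°
edge 1: e_1 = (+2.38, -2.39);  n_1 = (-0.7086, -0.7056)
edge 3: e_3 = (-1.25, +3.40);  n_3 = (+0.9386, +0.3451)
∠(n_1, n_3) = 155.31°
δ = |180° − 155.31°| = 24.69°
24.69° ≤ 2α = 33.40°  →  valid

δ = 24.69°, valid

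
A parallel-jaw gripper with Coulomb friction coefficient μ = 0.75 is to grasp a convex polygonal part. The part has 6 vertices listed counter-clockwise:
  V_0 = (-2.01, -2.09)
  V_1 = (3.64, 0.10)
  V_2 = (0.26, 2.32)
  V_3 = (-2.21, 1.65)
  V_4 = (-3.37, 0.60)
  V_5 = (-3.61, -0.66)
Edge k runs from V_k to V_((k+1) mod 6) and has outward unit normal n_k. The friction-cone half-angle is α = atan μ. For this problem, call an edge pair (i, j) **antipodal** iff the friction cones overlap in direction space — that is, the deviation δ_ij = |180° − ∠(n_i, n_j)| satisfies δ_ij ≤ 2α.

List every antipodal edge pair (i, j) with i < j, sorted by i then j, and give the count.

count = 7; pairs: (0,1), (0,2), (0,3), (0,4), (1,4), (1,5), (2,5)

α = atan 0.75 = 36.87°;  2α = 73.74°
n_0 = (+0.3614, -0.9324)
n_1 = (+0.5490, +0.8358)
n_2 = (-0.2618, +0.9651)
n_3 = (-0.6711, +0.7414)
n_4 = (-0.9823, +0.1871)
n_5 = (-0.6664, -0.7456)
  (0,1): δ = 54.48°  ✓
  (0,2): δ = 6.01°  ✓
  (0,3): δ = 20.96°  ✓
  (0,4): δ = 58.03°  ✓
  (0,5): δ = 117.02°  ·
  (1,2): δ = 131.53°  ·
  (1,3): δ = 104.55°  ·
  (1,4): δ = 67.49°  ✓
  (1,5): δ = 8.49°  ✓
  (2,3): δ = 153.03°  ·
  (2,4): δ = 115.96°  ·
  (2,5): δ = 56.97°  ✓
  (3,4): δ = 142.93°  ·
  (3,5): δ = 83.94°  ·
  (4,5): δ = 121.00°  ·
antipodal pairs: 7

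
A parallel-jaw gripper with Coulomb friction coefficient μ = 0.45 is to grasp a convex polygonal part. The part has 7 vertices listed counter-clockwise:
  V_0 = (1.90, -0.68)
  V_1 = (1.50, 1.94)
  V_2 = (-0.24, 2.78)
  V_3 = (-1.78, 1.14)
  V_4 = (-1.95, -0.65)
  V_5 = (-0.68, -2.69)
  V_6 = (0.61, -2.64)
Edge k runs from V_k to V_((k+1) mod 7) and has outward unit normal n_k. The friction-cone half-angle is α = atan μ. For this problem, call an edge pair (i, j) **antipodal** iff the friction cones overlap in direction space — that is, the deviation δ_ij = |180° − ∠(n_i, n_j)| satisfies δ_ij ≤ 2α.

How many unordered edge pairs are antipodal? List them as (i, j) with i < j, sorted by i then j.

count = 7; pairs: (0,3), (0,4), (1,4), (1,5), (2,5), (2,6), (3,6)

α = atan 0.45 = 24.23°;  2α = 48.46°
n_0 = (+0.9885, +0.1509)
n_1 = (+0.4347, +0.9006)
n_2 = (-0.7290, +0.6845)
n_3 = (-0.9955, +0.0945)
n_4 = (-0.8489, -0.5285)
n_5 = (+0.0387, -0.9992)
n_6 = (+0.8353, -0.5498)
  (0,1): δ = 124.45°  ·
  (0,2): δ = 51.88°  ·
  (0,3): δ = 14.11°  ✓
  (0,4): δ = 23.22°  ✓
  (0,5): δ = 83.54°  ·
  (0,6): δ = 137.97°  ·
  (1,2): δ = 107.43°  ·
  (1,3): δ = 69.66°  ·
  (1,4): δ = 32.33°  ✓
  (1,5): δ = 27.99°  ✓
  (1,6): δ = 82.42°  ·
  (2,3): δ = 142.23°  ·
  (2,4): δ = 104.90°  ·
  (2,5): δ = 44.58°  ✓
  (2,6): δ = 9.85°  ✓
  (3,4): δ = 142.67°  ·
  (3,5): δ = 82.36°  ·
  (3,6): δ = 27.93°  ✓
  (4,5): δ = 119.68°  ·
  (4,6): δ = 65.26°  ·
  (5,6): δ = 125.57°  ·
antipodal pairs: 7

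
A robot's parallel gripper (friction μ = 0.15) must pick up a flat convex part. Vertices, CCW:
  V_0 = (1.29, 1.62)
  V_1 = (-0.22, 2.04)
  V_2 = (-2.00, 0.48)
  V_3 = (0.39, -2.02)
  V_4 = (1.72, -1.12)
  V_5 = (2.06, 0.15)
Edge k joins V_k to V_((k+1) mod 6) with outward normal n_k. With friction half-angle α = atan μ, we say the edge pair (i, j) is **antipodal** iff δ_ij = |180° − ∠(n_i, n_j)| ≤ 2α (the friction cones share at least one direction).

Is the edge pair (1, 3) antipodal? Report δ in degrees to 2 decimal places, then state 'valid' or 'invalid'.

α = atan 0.15 = 8.53°;  2α = 17.06°
edge 1: e_1 = (-1.78, -1.56);  n_1 = (-0.6591, +0.7521)
edge 3: e_3 = (+1.33, +0.90);  n_3 = (+0.5604, -0.8282)
∠(n_1, n_3) = 172.85°
δ = |180° − 172.85°| = 7.15°
7.15° ≤ 2α = 17.06°  →  valid

δ = 7.15°, valid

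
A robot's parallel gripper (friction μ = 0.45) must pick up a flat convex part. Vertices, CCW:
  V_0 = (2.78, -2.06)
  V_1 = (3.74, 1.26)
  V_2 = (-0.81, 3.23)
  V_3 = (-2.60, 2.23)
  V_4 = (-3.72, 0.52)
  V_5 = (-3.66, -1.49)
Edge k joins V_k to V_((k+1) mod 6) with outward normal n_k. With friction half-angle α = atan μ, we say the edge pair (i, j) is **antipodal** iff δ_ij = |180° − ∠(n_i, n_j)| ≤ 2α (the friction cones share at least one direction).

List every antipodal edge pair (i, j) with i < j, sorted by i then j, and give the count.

count = 5; pairs: (0,2), (0,3), (0,4), (1,5), (2,5)

α = atan 0.45 = 24.23°;  2α = 48.46°
n_0 = (+0.9606, -0.2778)
n_1 = (+0.3973, +0.9177)
n_2 = (-0.4877, +0.8730)
n_3 = (-0.8365, +0.5479)
n_4 = (-0.9996, -0.0298)
n_5 = (-0.0882, -0.9961)
  (0,1): δ = 97.28°  ·
  (0,2): δ = 44.68°  ✓
  (0,3): δ = 17.10°  ✓
  (0,4): δ = 17.84°  ✓
  (0,5): δ = 101.07°  ·
  (1,2): δ = 127.40°  ·
  (1,3): δ = 99.81°  ·
  (1,4): δ = 64.88°  ·
  (1,5): δ = 18.35°  ✓
  (2,3): δ = 152.41°  ·
  (2,4): δ = 117.48°  ·
  (2,5): δ = 34.25°  ✓
  (3,4): δ = 145.07°  ·
  (3,5): δ = 61.83°  ·
  (4,5): δ = 96.77°  ·
antipodal pairs: 5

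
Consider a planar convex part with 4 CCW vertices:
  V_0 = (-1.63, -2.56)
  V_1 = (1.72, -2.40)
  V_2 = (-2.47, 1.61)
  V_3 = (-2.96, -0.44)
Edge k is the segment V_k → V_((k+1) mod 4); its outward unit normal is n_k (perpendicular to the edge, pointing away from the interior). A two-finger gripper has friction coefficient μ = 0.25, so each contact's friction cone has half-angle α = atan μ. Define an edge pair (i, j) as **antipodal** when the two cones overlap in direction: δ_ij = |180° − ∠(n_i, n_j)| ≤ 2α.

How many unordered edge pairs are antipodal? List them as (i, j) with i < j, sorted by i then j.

α = atan 0.25 = 14.04°;  2α = 28.07°
n_0 = (+0.0477, -0.9989)
n_1 = (+0.6914, +0.7225)
n_2 = (-0.9726, +0.2325)
n_3 = (-0.8471, -0.5314)
  (0,1): δ = 46.48°  ·
  (0,2): δ = 73.82°  ·
  (0,3): δ = 119.37°  ·
  (1,2): δ = 59.70°  ·
  (1,3): δ = 14.16°  ✓
  (2,3): δ = 134.45°  ·
antipodal pairs: 1

count = 1; pairs: (1,3)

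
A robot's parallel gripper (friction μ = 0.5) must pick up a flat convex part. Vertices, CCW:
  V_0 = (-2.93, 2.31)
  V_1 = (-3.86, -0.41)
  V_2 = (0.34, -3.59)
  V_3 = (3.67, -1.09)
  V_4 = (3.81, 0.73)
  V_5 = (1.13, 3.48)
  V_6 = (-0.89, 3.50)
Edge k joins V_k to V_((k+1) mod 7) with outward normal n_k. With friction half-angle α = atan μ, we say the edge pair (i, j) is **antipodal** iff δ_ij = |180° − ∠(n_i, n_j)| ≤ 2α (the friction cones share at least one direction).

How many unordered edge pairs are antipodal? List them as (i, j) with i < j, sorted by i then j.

count = 6; pairs: (0,2), (0,3), (1,4), (1,5), (2,5), (2,6)

α = atan 0.5 = 26.57°;  2α = 53.13°
n_0 = (-0.9462, +0.3235)
n_1 = (-0.6036, -0.7973)
n_2 = (+0.6004, -0.7997)
n_3 = (+0.9971, -0.0767)
n_4 = (+0.7162, +0.6979)
n_5 = (+0.0099, +1.0000)
n_6 = (-0.5039, +0.8638)
  (0,1): δ = 108.25°  ·
  (0,2): δ = 34.23°  ✓
  (0,3): δ = 14.48°  ✓
  (0,4): δ = 63.14°  ·
  (0,5): δ = 108.31°  ·
  (0,6): δ = 139.13°  ·
  (1,2): δ = 105.97°  ·
  (1,3): δ = 57.27°  ·
  (1,4): δ = 8.61°  ✓
  (1,5): δ = 36.56°  ✓
  (1,6): δ = 67.39°  ·
  (2,3): δ = 131.30°  ·
  (2,4): δ = 82.64°  ·
  (2,5): δ = 37.46°  ✓
  (2,6): δ = 6.64°  ✓
  (3,4): δ = 131.34°  ·
  (3,5): δ = 86.17°  ·
  (3,6): δ = 55.34°  ·
  (4,5): δ = 134.83°  ·
  (4,6): δ = 104.00°  ·
  (5,6): δ = 149.18°  ·
antipodal pairs: 6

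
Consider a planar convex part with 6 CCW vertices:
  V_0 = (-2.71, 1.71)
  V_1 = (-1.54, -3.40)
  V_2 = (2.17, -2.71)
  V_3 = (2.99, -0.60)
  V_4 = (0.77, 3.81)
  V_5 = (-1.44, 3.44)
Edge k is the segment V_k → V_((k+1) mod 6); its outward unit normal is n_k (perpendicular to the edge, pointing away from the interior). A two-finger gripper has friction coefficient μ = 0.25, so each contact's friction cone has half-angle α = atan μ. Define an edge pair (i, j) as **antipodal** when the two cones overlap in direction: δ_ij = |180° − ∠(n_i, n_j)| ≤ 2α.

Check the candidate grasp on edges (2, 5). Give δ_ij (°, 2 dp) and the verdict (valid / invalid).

δ = 15.05°, valid

α = atan 0.25 = 14.04°;  2α = 28.07°
edge 2: e_2 = (+0.82, +2.11);  n_2 = (+0.9321, -0.3622)
edge 5: e_5 = (-1.27, -1.73);  n_5 = (-0.8061, +0.5918)
∠(n_2, n_5) = 164.95°
δ = |180° − 164.95°| = 15.05°
15.05° ≤ 2α = 28.07°  →  valid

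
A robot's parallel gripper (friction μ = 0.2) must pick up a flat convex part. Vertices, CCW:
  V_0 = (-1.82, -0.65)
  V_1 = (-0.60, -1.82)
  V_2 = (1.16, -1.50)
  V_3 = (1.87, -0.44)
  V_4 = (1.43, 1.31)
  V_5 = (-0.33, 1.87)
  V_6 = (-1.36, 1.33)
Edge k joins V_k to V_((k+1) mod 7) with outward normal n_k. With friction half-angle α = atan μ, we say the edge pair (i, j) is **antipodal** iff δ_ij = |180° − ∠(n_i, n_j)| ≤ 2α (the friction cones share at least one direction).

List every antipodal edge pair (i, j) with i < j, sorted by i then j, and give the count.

α = atan 0.2 = 11.31°;  2α = 22.62°
n_0 = (-0.6922, -0.7217)
n_1 = (+0.1789, -0.9839)
n_2 = (+0.8308, -0.5565)
n_3 = (+0.9698, +0.2438)
n_4 = (+0.3032, +0.9529)
n_5 = (-0.4643, +0.8857)
n_6 = (-0.9741, +0.2263)
  (0,1): δ = 125.89°  ·
  (0,2): δ = 80.01°  ·
  (0,3): δ = 32.09°  ·
  (0,4): δ = 26.15°  ·
  (0,5): δ = 71.47°  ·
  (0,6): δ = 120.72°  ·
  (1,2): δ = 134.12°  ·
  (1,3): δ = 86.19°  ·
  (1,4): δ = 27.95°  ·
  (1,5): δ = 17.36°  ✓
  (1,6): δ = 66.62°  ·
  (2,3): δ = 132.07°  ·
  (2,4): δ = 73.84°  ·
  (2,5): δ = 28.52°  ·
  (2,6): δ = 20.74°  ✓
  (3,4): δ = 121.76°  ·
  (3,5): δ = 76.45°  ·
  (3,6): δ = 27.19°  ·
  (4,5): δ = 134.68°  ·
  (4,6): δ = 85.43°  ·
  (5,6): δ = 130.75°  ·
antipodal pairs: 2

count = 2; pairs: (1,5), (2,6)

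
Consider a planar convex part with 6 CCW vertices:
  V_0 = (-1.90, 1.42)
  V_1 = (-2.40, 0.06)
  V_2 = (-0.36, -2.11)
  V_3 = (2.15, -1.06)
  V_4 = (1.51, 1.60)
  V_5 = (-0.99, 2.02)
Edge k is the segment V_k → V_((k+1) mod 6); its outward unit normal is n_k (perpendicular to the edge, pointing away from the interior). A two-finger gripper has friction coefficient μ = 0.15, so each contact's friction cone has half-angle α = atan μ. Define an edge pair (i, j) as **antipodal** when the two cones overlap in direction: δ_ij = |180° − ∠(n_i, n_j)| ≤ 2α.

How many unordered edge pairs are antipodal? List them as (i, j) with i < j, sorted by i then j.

α = atan 0.15 = 8.53°;  2α = 17.06°
n_0 = (-0.9386, +0.3451)
n_1 = (-0.7286, -0.6849)
n_2 = (+0.3859, -0.9225)
n_3 = (+0.9723, +0.2339)
n_4 = (+0.1657, +0.9862)
n_5 = (-0.5505, +0.8349)
  (0,1): δ = 116.58°  ·
  (0,2): δ = 47.11°  ·
  (0,3): δ = 33.71°  ·
  (0,4): δ = 100.65°  ·
  (0,5): δ = 143.58°  ·
  (1,2): δ = 110.53°  ·
  (1,3): δ = 29.70°  ·
  (1,4): δ = 37.23°  ·
  (1,5): δ = 80.17°  ·
  (2,3): δ = 99.17°  ·
  (2,4): δ = 32.24°  ·
  (2,5): δ = 10.70°  ✓
  (3,4): δ = 113.06°  ·
  (3,5): δ = 70.13°  ·
  (4,5): δ = 137.06°  ·
antipodal pairs: 1

count = 1; pairs: (2,5)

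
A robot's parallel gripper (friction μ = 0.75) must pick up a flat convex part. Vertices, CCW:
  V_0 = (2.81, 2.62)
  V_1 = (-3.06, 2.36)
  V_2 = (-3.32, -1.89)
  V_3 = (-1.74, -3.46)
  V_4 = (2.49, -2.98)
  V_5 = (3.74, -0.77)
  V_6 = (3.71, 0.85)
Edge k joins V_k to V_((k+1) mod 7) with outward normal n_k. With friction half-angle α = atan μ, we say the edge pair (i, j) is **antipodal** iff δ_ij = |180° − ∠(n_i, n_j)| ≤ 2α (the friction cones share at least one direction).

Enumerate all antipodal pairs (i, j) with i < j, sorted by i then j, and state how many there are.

count = 9; pairs: (0,2), (0,3), (0,4), (1,4), (1,5), (1,6), (2,5), (2,6), (3,6)

α = atan 0.75 = 36.87°;  2α = 73.74°
n_0 = (-0.0442, +0.9990)
n_1 = (-0.9981, +0.0611)
n_2 = (-0.7049, -0.7093)
n_3 = (+0.1128, -0.9936)
n_4 = (+0.8704, -0.4923)
n_5 = (+0.9998, +0.0185)
n_6 = (+0.8914, +0.4532)
  (0,1): δ = 96.04°  ·
  (0,2): δ = 47.35°  ✓
  (0,3): δ = 3.94°  ✓
  (0,4): δ = 57.97°  ✓
  (0,5): δ = 88.52°  ·
  (0,6): δ = 114.42°  ·
  (1,2): δ = 131.32°  ·
  (1,3): δ = 80.03°  ·
  (1,4): δ = 25.99°  ✓
  (1,5): δ = 4.56°  ✓
  (1,6): δ = 30.45°  ✓
  (2,3): δ = 128.71°  ·
  (2,4): δ = 74.67°  ·
  (2,5): δ = 44.12°  ✓
  (2,6): δ = 18.23°  ✓
  (3,4): δ = 125.97°  ·
  (3,5): δ = 95.41°  ·
  (3,6): δ = 69.52°  ✓
  (4,5): δ = 149.45°  ·
  (4,6): δ = 123.55°  ·
  (5,6): δ = 154.11°  ·
antipodal pairs: 9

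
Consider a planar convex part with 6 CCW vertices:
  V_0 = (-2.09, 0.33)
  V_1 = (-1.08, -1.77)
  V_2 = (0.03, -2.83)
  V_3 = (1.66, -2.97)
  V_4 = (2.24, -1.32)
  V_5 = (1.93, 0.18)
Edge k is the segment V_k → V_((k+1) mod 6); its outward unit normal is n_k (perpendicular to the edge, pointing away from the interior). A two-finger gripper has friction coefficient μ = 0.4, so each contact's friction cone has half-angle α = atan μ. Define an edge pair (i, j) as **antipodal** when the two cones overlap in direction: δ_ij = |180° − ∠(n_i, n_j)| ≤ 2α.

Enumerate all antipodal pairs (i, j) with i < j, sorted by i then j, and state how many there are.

count = 4; pairs: (0,4), (1,4), (1,5), (2,5)

α = atan 0.4 = 21.80°;  2α = 43.60°
n_0 = (-0.9012, -0.4334)
n_1 = (-0.6906, -0.7232)
n_2 = (-0.0856, -0.9963)
n_3 = (+0.9434, -0.3316)
n_4 = (+0.9793, +0.2024)
n_5 = (+0.0373, +0.9993)
  (0,1): δ = 159.37°  ·
  (0,2): δ = 120.59°  ·
  (0,3): δ = 45.05°  ·
  (0,4): δ = 14.01°  ✓
  (0,5): δ = 62.18°  ·
  (1,2): δ = 141.23°  ·
  (1,3): δ = 65.69°  ·
  (1,4): δ = 34.64°  ✓
  (1,5): δ = 41.54°  ✓
  (2,3): δ = 104.46°  ·
  (2,4): δ = 73.41°  ·
  (2,5): δ = 2.77°  ✓
  (3,4): δ = 148.96°  ·
  (3,5): δ = 72.77°  ·
  (4,5): δ = 103.81°  ·
antipodal pairs: 4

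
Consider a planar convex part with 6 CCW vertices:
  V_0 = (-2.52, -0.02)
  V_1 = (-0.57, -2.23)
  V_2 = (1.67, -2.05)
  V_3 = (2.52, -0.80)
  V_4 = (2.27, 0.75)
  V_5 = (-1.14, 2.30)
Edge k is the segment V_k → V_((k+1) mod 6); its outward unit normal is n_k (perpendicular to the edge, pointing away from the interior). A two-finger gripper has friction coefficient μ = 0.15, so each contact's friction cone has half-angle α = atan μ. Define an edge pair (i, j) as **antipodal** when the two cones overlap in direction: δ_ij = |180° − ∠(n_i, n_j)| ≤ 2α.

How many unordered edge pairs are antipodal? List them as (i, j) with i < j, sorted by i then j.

α = atan 0.15 = 8.53°;  2α = 17.06°
n_0 = (-0.7498, -0.6616)
n_1 = (+0.0801, -0.9968)
n_2 = (+0.8269, -0.5623)
n_3 = (+0.9872, +0.1592)
n_4 = (+0.4138, +0.9104)
n_5 = (-0.8594, +0.5112)
  (0,1): δ = 126.83°  ·
  (0,2): δ = 75.64°  ·
  (0,3): δ = 32.26°  ·
  (0,4): δ = 24.13°  ·
  (0,5): δ = 107.83°  ·
  (1,2): δ = 128.81°  ·
  (1,3): δ = 85.43°  ·
  (1,4): δ = 29.04°  ·
  (1,5): δ = 54.66°  ·
  (2,3): δ = 136.62°  ·
  (2,4): δ = 80.23°  ·
  (2,5): δ = 3.47°  ✓
  (3,4): δ = 123.61°  ·
  (3,5): δ = 39.91°  ·
  (4,5): δ = 96.30°  ·
antipodal pairs: 1

count = 1; pairs: (2,5)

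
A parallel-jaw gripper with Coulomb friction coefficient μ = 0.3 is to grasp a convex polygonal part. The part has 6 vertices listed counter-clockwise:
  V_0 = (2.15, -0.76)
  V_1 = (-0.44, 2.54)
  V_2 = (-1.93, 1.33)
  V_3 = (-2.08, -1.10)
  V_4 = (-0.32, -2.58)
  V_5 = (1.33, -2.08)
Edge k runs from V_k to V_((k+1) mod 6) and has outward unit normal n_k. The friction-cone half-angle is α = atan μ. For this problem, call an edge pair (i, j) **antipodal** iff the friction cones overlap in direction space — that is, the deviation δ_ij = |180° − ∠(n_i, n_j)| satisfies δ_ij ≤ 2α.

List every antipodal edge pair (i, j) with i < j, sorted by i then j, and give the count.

count = 4; pairs: (0,3), (1,4), (1,5), (2,5)

α = atan 0.3 = 16.70°;  2α = 33.40°
n_0 = (+0.7866, +0.6174)
n_1 = (-0.6304, +0.7763)
n_2 = (-0.9981, +0.0616)
n_3 = (-0.6436, -0.7654)
n_4 = (+0.2900, -0.9570)
n_5 = (+0.8494, -0.5277)
  (0,1): δ = 89.05°  ·
  (0,2): δ = 41.66°  ·
  (0,3): δ = 11.81°  ✓
  (0,4): δ = 68.73°  ·
  (0,5): δ = 110.02°  ·
  (1,2): δ = 132.61°  ·
  (1,3): δ = 79.14°  ·
  (1,4): δ = 22.22°  ✓
  (1,5): δ = 19.07°  ✓
  (2,3): δ = 126.53°  ·
  (2,4): δ = 69.61°  ·
  (2,5): δ = 28.32°  ✓
  (3,4): δ = 123.08°  ·
  (3,5): δ = 81.79°  ·
  (4,5): δ = 138.71°  ·
antipodal pairs: 4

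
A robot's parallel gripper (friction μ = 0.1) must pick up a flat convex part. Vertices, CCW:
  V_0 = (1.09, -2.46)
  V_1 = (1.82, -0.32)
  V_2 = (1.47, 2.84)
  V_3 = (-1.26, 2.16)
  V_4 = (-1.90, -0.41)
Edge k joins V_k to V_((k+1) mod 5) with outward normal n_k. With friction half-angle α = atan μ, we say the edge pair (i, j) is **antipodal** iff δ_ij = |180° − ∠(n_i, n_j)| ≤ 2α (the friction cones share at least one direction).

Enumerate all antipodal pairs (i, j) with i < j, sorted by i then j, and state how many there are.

α = atan 0.1 = 5.71°;  2α = 11.42°
n_0 = (+0.9464, -0.3229)
n_1 = (+0.9939, +0.1101)
n_2 = (-0.2417, +0.9704)
n_3 = (-0.9704, +0.2416)
n_4 = (-0.5655, -0.8248)
  (0,1): δ = 154.84°  ·
  (0,2): δ = 57.18°  ·
  (0,3): δ = 4.85°  ✓
  (0,4): δ = 74.40°  ·
  (1,2): δ = 82.33°  ·
  (1,3): δ = 20.30°  ·
  (1,4): δ = 49.24°  ·
  (2,3): δ = 117.97°  ·
  (2,4): δ = 48.42°  ·
  (3,4): δ = 110.45°  ·
antipodal pairs: 1

count = 1; pairs: (0,3)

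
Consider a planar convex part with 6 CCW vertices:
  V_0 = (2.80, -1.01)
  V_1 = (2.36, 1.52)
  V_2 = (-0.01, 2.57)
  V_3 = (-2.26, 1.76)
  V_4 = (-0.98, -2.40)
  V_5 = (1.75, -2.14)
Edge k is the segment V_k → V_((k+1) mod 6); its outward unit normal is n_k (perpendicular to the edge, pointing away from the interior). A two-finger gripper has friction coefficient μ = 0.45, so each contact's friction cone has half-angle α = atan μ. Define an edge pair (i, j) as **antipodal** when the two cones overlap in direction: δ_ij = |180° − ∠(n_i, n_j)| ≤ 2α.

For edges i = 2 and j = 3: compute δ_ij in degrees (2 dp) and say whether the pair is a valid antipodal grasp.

δ = 92.70°, invalid

α = atan 0.45 = 24.23°;  2α = 48.46°
edge 2: e_2 = (-2.25, -0.81);  n_2 = (-0.3387, +0.9409)
edge 3: e_3 = (+1.28, -4.16);  n_3 = (-0.9558, -0.2941)
∠(n_2, n_3) = 87.30°
δ = |180° − 87.30°| = 92.70°
92.70° > 2α = 48.46°  →  invalid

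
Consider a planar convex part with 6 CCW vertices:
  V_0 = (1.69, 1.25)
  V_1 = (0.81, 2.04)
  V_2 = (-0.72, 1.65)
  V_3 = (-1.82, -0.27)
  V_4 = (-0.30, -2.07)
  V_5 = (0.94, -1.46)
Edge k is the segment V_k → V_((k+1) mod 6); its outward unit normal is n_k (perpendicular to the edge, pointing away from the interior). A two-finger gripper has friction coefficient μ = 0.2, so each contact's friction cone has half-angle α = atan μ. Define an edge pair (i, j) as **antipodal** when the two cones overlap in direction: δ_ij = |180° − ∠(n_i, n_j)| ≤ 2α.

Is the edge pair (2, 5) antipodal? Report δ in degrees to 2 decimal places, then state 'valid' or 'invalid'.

α = atan 0.2 = 11.31°;  2α = 22.62°
edge 2: e_2 = (-1.10, -1.92);  n_2 = (-0.8677, +0.4971)
edge 5: e_5 = (+0.75, +2.71);  n_5 = (+0.9638, -0.2667)
∠(n_2, n_5) = 165.66°
δ = |180° − 165.66°| = 14.34°
14.34° ≤ 2α = 22.62°  →  valid

δ = 14.34°, valid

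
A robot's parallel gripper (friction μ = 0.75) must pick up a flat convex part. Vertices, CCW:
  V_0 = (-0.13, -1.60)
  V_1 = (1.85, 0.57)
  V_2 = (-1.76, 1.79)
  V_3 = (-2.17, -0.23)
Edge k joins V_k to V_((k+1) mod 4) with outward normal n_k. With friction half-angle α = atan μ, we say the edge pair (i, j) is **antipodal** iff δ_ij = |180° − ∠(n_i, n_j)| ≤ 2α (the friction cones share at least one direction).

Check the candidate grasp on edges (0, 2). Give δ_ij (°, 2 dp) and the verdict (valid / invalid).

α = atan 0.75 = 36.87°;  2α = 73.74°
edge 0: e_0 = (+1.98, +2.17);  n_0 = (+0.7387, -0.6740)
edge 2: e_2 = (-0.41, -2.02);  n_2 = (-0.9800, +0.1989)
∠(n_0, n_2) = 149.09°
δ = |180° − 149.09°| = 30.91°
30.91° ≤ 2α = 73.74°  →  valid

δ = 30.91°, valid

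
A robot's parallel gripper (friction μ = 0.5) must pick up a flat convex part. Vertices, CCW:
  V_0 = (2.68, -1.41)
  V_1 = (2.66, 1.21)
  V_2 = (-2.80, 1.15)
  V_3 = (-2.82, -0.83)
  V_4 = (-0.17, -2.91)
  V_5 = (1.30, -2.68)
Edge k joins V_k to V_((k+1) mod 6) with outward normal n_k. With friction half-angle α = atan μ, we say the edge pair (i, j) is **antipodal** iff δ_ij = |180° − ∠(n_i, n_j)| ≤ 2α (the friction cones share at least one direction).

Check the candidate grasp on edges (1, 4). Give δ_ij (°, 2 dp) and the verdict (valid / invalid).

δ = 8.26°, valid

α = atan 0.5 = 26.57°;  2α = 53.13°
edge 1: e_1 = (-5.46, -0.06);  n_1 = (-0.0110, +0.9999)
edge 4: e_4 = (+1.47, +0.23);  n_4 = (+0.1546, -0.9880)
∠(n_1, n_4) = 171.74°
δ = |180° − 171.74°| = 8.26°
8.26° ≤ 2α = 53.13°  →  valid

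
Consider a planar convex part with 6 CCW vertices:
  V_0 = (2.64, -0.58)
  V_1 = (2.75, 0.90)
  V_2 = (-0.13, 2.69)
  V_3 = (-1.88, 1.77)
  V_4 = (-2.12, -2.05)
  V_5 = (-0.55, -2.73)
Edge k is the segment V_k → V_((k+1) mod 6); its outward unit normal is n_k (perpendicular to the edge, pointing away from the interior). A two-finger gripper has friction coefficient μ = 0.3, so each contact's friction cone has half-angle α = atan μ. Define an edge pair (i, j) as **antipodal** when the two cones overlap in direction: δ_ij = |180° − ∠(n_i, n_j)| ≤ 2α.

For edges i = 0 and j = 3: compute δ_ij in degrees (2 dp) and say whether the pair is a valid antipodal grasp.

δ = 0.66°, valid

α = atan 0.3 = 16.70°;  2α = 33.40°
edge 0: e_0 = (+0.11, +1.48);  n_0 = (+0.9972, -0.0741)
edge 3: e_3 = (-0.24, -3.82);  n_3 = (-0.9980, +0.0627)
∠(n_0, n_3) = 179.34°
δ = |180° − 179.34°| = 0.66°
0.66° ≤ 2α = 33.40°  →  valid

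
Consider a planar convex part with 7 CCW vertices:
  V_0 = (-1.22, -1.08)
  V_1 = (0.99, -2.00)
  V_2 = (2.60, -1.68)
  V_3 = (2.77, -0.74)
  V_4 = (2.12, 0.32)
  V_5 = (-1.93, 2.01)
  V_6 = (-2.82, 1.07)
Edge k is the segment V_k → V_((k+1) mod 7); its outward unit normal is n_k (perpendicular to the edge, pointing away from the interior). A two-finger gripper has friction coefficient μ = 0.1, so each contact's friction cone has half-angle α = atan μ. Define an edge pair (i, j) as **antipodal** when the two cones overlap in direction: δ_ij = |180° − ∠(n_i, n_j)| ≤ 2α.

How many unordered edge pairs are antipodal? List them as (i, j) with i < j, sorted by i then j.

count = 2; pairs: (0,4), (3,6)

α = atan 0.1 = 5.71°;  2α = 11.42°
n_0 = (-0.3843, -0.9232)
n_1 = (+0.1949, -0.9808)
n_2 = (+0.9840, -0.1780)
n_3 = (+0.8525, +0.5228)
n_4 = (+0.3851, +0.9229)
n_5 = (-0.7262, +0.6875)
n_6 = (-0.8022, -0.5970)
  (0,1): δ = 146.16°  ·
  (0,2): δ = 77.65°  ·
  (0,3): δ = 35.88°  ·
  (0,4): δ = 0.05°  ✓
  (0,5): δ = 69.17°  ·
  (0,6): δ = 149.26°  ·
  (1,2): δ = 111.49°  ·
  (1,3): δ = 69.72°  ·
  (1,4): δ = 33.89°  ·
  (1,5): δ = 35.32°  ·
  (1,6): δ = 115.41°  ·
  (2,3): δ = 138.23°  ·
  (2,4): δ = 102.40°  ·
  (2,5): δ = 33.18°  ·
  (2,6): δ = 46.91°  ·
  (3,4): δ = 144.17°  ·
  (3,5): δ = 74.95°  ·
  (3,6): δ = 5.14°  ✓
  (4,5): δ = 110.78°  ·
  (4,6): δ = 30.69°  ·
  (5,6): δ = 99.91°  ·
antipodal pairs: 2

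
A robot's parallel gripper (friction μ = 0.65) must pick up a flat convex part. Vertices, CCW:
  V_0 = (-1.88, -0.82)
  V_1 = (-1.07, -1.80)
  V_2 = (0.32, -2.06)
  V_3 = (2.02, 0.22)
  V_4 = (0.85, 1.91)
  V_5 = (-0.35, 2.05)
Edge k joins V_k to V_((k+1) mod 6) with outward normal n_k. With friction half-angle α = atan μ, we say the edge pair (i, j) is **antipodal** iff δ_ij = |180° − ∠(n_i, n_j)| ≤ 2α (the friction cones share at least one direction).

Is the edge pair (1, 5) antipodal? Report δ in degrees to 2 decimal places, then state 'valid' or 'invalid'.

α = atan 0.65 = 33.02°;  2α = 66.05°
edge 1: e_1 = (+1.39, -0.26);  n_1 = (-0.1839, -0.9830)
edge 5: e_5 = (-1.53, -2.87);  n_5 = (-0.8824, +0.4704)
∠(n_1, n_5) = 107.47°
δ = |180° − 107.47°| = 72.53°
72.53° > 2α = 66.05°  →  invalid

δ = 72.53°, invalid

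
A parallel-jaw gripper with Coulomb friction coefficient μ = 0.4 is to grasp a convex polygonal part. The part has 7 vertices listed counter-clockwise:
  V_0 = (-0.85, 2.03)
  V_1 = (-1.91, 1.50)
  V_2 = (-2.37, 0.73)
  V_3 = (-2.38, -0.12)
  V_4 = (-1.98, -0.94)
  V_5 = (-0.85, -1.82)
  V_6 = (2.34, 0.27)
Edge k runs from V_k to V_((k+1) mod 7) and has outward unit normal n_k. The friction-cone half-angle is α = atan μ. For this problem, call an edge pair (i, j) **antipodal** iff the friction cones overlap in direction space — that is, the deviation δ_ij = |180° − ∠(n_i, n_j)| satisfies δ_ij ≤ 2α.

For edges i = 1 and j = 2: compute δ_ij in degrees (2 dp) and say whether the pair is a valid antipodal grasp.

δ = 149.82°, invalid

α = atan 0.4 = 21.80°;  2α = 43.60°
edge 1: e_1 = (-0.46, -0.77);  n_1 = (-0.8585, +0.5129)
edge 2: e_2 = (-0.01, -0.85);  n_2 = (-0.9999, +0.0118)
∠(n_1, n_2) = 30.18°
δ = |180° − 30.18°| = 149.82°
149.82° > 2α = 43.60°  →  invalid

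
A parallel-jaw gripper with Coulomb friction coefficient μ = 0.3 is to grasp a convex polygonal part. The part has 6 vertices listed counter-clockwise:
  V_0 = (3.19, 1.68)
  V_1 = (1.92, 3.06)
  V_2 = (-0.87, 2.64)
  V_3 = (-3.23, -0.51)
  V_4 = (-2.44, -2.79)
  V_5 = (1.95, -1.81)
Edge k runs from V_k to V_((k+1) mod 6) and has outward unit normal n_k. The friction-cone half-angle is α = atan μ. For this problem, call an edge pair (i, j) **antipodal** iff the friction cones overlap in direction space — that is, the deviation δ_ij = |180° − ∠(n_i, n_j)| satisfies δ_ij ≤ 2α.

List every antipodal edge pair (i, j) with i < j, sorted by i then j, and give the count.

count = 3; pairs: (0,3), (1,4), (2,5)

α = atan 0.3 = 16.70°;  2α = 33.40°
n_0 = (+0.7358, +0.6772)
n_1 = (-0.1489, +0.9889)
n_2 = (-0.8003, +0.5996)
n_3 = (-0.9449, -0.3274)
n_4 = (+0.2179, -0.9760)
n_5 = (+0.9423, -0.3348)
  (0,1): δ = 124.06°  ·
  (0,2): δ = 79.46°  ·
  (0,3): δ = 23.51°  ✓
  (0,4): δ = 59.96°  ·
  (0,5): δ = 117.82°  ·
  (1,2): δ = 135.40°  ·
  (1,3): δ = 79.45°  ·
  (1,4): δ = 4.02°  ✓
  (1,5): δ = 61.88°  ·
  (2,3): δ = 124.05°  ·
  (2,4): δ = 40.58°  ·
  (2,5): δ = 17.28°  ✓
  (3,4): δ = 96.53°  ·
  (3,5): δ = 38.67°  ·
  (4,5): δ = 122.14°  ·
antipodal pairs: 3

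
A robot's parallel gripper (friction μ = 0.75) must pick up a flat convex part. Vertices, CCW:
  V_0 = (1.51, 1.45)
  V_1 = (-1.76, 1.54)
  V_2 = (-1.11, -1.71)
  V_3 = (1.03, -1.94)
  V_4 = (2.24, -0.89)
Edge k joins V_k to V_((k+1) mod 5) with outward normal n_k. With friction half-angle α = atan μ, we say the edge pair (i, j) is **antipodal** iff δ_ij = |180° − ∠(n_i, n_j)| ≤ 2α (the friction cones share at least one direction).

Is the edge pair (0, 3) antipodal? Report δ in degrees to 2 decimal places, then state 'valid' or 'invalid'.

δ = 42.53°, valid

α = atan 0.75 = 36.87°;  2α = 73.74°
edge 0: e_0 = (-3.27, +0.09);  n_0 = (+0.0275, +0.9996)
edge 3: e_3 = (+1.21, +1.05);  n_3 = (+0.6554, -0.7553)
∠(n_0, n_3) = 137.47°
δ = |180° − 137.47°| = 42.53°
42.53° ≤ 2α = 73.74°  →  valid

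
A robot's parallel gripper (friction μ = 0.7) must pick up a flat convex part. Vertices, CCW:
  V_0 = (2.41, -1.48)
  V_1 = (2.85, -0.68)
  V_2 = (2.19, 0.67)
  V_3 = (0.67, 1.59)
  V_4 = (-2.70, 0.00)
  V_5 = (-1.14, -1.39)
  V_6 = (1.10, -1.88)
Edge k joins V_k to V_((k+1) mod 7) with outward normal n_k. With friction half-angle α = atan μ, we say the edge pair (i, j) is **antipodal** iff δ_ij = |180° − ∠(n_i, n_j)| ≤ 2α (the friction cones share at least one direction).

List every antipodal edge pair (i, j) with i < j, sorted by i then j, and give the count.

count = 9; pairs: (0,3), (1,4), (1,5), (2,4), (2,5), (2,6), (3,4), (3,5), (3,6)

α = atan 0.7 = 34.99°;  2α = 69.98°
n_0 = (+0.8762, -0.4819)
n_1 = (+0.8984, +0.4392)
n_2 = (+0.5178, +0.8555)
n_3 = (-0.4267, +0.9044)
n_4 = (-0.6653, -0.7466)
n_5 = (-0.2137, -0.9769)
n_6 = (+0.2920, -0.9564)
  (0,1): δ = 125.14°  ·
  (0,2): δ = 92.37°  ·
  (0,3): δ = 35.93°  ✓
  (0,4): δ = 77.11°  ·
  (0,5): δ = 106.47°  ·
  (0,6): δ = 135.79°  ·
  (1,2): δ = 147.24°  ·
  (1,3): δ = 90.80°  ·
  (1,4): δ = 22.24°  ✓
  (1,5): δ = 51.61°  ✓
  (1,6): δ = 80.93°  ·
  (2,3): δ = 123.56°  ·
  (2,4): δ = 10.52°  ✓
  (2,5): δ = 18.85°  ✓
  (2,6): δ = 48.16°  ✓
  (3,4): δ = 66.96°  ✓
  (3,5): δ = 37.60°  ✓
  (3,6): δ = 8.28°  ✓
  (4,5): δ = 150.64°  ·
  (4,6): δ = 121.32°  ·
  (5,6): δ = 150.68°  ·
antipodal pairs: 9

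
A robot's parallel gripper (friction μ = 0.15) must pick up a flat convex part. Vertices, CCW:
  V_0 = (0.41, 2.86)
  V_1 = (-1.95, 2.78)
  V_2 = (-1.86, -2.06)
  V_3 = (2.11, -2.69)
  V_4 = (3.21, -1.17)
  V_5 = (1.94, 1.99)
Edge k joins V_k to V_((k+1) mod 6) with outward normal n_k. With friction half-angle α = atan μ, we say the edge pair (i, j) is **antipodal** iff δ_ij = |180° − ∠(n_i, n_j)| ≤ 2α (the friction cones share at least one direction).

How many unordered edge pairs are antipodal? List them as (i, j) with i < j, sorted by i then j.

count = 1; pairs: (0,2)

α = atan 0.15 = 8.53°;  2α = 17.06°
n_0 = (-0.0339, +0.9994)
n_1 = (-0.9998, -0.0186)
n_2 = (-0.1567, -0.9876)
n_3 = (+0.8101, -0.5863)
n_4 = (+0.9279, +0.3729)
n_5 = (+0.4943, +0.8693)
  (0,1): δ = 90.88°  ·
  (0,2): δ = 10.96°  ✓
  (0,3): δ = 52.17°  ·
  (0,4): δ = 109.95°  ·
  (0,5): δ = 148.43°  ·
  (1,2): δ = 100.08°  ·
  (1,3): δ = 36.96°  ·
  (1,4): δ = 20.83°  ·
  (1,5): δ = 59.31°  ·
  (2,3): δ = 116.88°  ·
  (2,4): δ = 59.09°  ·
  (2,5): δ = 20.61°  ·
  (3,4): δ = 122.21°  ·
  (3,5): δ = 83.73°  ·
  (4,5): δ = 141.52°  ·
antipodal pairs: 1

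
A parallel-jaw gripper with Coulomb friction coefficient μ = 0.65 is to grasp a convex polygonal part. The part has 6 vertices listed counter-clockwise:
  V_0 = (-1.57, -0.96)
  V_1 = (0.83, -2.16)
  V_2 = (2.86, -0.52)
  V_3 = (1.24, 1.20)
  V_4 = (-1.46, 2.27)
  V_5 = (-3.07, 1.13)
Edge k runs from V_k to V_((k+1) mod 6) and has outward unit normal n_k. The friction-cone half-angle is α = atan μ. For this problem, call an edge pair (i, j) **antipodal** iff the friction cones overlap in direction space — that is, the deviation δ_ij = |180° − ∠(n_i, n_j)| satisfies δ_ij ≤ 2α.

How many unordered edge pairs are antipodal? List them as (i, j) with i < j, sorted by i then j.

count = 7; pairs: (0,2), (0,3), (0,4), (1,3), (1,4), (2,5), (3,5)

α = atan 0.65 = 33.02°;  2α = 66.05°
n_0 = (-0.4472, -0.8944)
n_1 = (+0.6284, -0.7779)
n_2 = (+0.7280, +0.6856)
n_3 = (+0.3684, +0.9297)
n_4 = (-0.5779, +0.8161)
n_5 = (-0.8124, -0.5831)
  (0,1): δ = 114.50°  ·
  (0,2): δ = 20.15°  ✓
  (0,3): δ = 4.95°  ✓
  (0,4): δ = 61.87°  ✓
  (0,5): δ = 152.23°  ·
  (1,2): δ = 85.65°  ·
  (1,3): δ = 60.55°  ✓
  (1,4): δ = 3.63°  ✓
  (1,5): δ = 86.73°  ·
  (2,3): δ = 154.90°  ·
  (2,4): δ = 97.98°  ·
  (2,5): δ = 7.62°  ✓
  (3,4): δ = 123.08°  ·
  (3,5): δ = 32.71°  ✓
  (4,5): δ = 89.63°  ·
antipodal pairs: 7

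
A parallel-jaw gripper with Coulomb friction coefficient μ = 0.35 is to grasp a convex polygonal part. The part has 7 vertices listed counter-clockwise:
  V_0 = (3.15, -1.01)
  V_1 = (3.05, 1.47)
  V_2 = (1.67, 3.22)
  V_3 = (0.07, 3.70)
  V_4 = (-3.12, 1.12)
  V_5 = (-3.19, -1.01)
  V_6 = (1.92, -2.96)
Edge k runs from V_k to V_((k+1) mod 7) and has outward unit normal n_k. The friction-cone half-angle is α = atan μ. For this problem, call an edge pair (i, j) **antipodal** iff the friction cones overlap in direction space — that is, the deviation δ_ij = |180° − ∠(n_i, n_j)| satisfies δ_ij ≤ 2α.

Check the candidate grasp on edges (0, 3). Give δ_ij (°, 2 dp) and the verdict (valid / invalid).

δ = 53.34°, invalid

α = atan 0.35 = 19.29°;  2α = 38.58°
edge 0: e_0 = (-0.10, +2.48);  n_0 = (+0.9992, +0.0403)
edge 3: e_3 = (-3.19, -2.58);  n_3 = (-0.6288, +0.7775)
∠(n_0, n_3) = 126.66°
δ = |180° − 126.66°| = 53.34°
53.34° > 2α = 38.58°  →  invalid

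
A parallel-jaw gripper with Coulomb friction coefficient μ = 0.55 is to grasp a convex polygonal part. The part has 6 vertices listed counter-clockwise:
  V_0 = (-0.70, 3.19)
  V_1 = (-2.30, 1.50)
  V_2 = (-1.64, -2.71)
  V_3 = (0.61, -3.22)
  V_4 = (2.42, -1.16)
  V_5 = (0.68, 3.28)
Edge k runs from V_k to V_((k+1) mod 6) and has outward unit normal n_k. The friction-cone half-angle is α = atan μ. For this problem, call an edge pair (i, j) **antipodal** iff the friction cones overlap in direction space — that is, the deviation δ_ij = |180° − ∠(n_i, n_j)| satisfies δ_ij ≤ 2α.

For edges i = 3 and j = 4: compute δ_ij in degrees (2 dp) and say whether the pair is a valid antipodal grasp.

δ = 117.30°, invalid

α = atan 0.55 = 28.81°;  2α = 57.62°
edge 3: e_3 = (+1.81, +2.06);  n_3 = (+0.7512, -0.6601)
edge 4: e_4 = (-1.74, +4.44);  n_4 = (+0.9311, +0.3649)
∠(n_3, n_4) = 62.70°
δ = |180° − 62.70°| = 117.30°
117.30° > 2α = 57.62°  →  invalid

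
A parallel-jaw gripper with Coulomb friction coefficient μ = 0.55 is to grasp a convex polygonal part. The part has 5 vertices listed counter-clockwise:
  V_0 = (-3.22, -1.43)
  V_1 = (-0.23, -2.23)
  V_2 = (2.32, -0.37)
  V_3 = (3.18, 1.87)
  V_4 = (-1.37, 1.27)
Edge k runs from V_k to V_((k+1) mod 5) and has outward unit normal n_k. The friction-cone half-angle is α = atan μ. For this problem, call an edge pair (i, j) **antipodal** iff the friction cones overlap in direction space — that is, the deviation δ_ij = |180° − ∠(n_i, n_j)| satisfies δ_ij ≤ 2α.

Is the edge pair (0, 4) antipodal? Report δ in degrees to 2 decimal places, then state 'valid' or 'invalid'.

α = atan 0.55 = 28.81°;  2α = 57.62°
edge 0: e_0 = (+2.99, -0.80);  n_0 = (-0.2585, -0.9660)
edge 4: e_4 = (-1.85, -2.70);  n_4 = (-0.8249, +0.5652)
∠(n_0, n_4) = 109.44°
δ = |180° − 109.44°| = 70.56°
70.56° > 2α = 57.62°  →  invalid

δ = 70.56°, invalid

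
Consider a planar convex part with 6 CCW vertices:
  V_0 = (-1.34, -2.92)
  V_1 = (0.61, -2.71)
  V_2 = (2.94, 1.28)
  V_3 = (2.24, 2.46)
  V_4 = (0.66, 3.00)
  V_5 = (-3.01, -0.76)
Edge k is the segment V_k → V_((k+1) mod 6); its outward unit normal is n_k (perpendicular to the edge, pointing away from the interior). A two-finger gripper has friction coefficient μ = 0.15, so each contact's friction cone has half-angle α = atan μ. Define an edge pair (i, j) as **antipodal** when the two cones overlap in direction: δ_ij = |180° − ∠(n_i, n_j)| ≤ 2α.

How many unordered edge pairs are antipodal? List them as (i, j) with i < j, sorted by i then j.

count = 2; pairs: (1,4), (2,5)

α = atan 0.15 = 8.53°;  2α = 17.06°
n_0 = (+0.1071, -0.9943)
n_1 = (+0.8635, -0.5043)
n_2 = (+0.8601, +0.5102)
n_3 = (+0.3234, +0.9463)
n_4 = (-0.7156, +0.6985)
n_5 = (-0.7911, -0.6117)
  (0,1): δ = 126.43°  ·
  (0,2): δ = 65.47°  ·
  (0,3): δ = 25.02°  ·
  (0,4): δ = 39.55°  ·
  (0,5): δ = 121.56°  ·
  (1,2): δ = 119.04°  ·
  (1,3): δ = 78.59°  ·
  (1,4): δ = 14.02°  ✓
  (1,5): δ = 67.99°  ·
  (2,3): δ = 139.55°  ·
  (2,4): δ = 74.98°  ·
  (2,5): δ = 7.03°  ✓
  (3,4): δ = 115.44°  ·
  (3,5): δ = 33.42°  ·
  (4,5): δ = 97.98°  ·
antipodal pairs: 2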